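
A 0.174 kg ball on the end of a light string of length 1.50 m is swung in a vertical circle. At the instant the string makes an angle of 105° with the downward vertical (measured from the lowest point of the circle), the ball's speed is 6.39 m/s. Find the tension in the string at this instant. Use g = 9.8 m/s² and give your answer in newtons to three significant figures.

Take the radial direction toward the centre of the circle as positive. The component of the weight along the string toward the centre is −mg cos φ (φ measured from the bottom), so Newton's second law along the string gives T − mg cos φ = m v²/r.
cos 105° = -0.2588, so T = m(v²/r + g cos φ) = 0.174 × ((6.39)²/1.50 + 9.8 × -0.2588) = 0.174 × (27.22 + (-2.536)) = 0.174 × 24.68 = 4.295 N.

4.30 N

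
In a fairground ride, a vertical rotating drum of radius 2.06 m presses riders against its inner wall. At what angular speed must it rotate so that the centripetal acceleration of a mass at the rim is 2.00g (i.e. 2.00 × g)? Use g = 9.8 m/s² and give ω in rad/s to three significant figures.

Centripetal acceleration a_c = ω²r. Setting ω²r = 2.00g:
ω = √(2.00g / r) = √(2.00 × 9.8 / 2.06) = √9.515 = 3.085 rad/s.

3.08 rad/s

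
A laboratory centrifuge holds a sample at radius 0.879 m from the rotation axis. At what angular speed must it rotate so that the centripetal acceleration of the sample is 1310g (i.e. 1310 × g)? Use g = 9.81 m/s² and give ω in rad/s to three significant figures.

Centripetal acceleration a_c = ω²r. Setting ω²r = 1310g:
ω = √(1310g / r) = √(1310 × 9.81 / 0.879) = √14620 = 120.9 rad/s.

121 rad/s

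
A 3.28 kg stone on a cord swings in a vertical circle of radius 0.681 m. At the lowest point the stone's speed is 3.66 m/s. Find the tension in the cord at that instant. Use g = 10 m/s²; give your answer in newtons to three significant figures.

97.3 N

At the lowest point, T points up (toward the centre) and the weight mg points down (away from the centre), so the net inward force is T − mg = mv²/r.
T = m(v²/r + g) = 3.28 × ((3.66)²/0.681 + 10.0) = 3.28 × (19.67 + 10.0) = 3.28 × 29.67 = 97.32 N.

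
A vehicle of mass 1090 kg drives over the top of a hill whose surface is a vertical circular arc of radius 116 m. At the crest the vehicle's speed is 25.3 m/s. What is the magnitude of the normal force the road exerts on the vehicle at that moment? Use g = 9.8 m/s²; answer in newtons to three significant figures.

4670 N

At the crest the centripetal acceleration points downward (toward the centre of the arc), so mg − N = mv²/r.
N = m(g − v²/r) = 1090 × (9.8 − (25.3)²/116) = 1090 × (9.8 − 5.518) = 1090 × 4.282 = 4667 N.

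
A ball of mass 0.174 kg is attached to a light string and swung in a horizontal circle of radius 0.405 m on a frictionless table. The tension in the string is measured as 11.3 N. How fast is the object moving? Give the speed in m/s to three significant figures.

5.13 m/s

T = m v²/r ⇒ v = √(T r / m) = √(11.3 × 0.405 / 0.174) = √26.30 = 5.129 m/s.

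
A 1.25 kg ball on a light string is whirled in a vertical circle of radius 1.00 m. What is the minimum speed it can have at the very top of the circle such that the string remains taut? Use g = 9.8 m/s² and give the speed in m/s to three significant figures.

3.13 m/s

At the top, both weight mg and T point toward the centre: T + mg = mv²/r.
At minimum speed T → 0, so mg = mv_min²/r ⇒ v_min = √(g r) = √(9.8 × 1.00) = 3.130 m/s.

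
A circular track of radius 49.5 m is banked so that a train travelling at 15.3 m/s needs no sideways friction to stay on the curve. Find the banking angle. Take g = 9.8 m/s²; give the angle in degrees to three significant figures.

With no friction, the horizontal component of the normal force provides the centripetal force: N sinθ = mv²/r, while N cosθ = mg vertically.
Dividing: tanθ = v²/(r g) = (15.3)²/(49.5 × 9.8) = 234.1/485.1 = 0.4826.
θ = arctan(0.4826) = 25.76°.

25.8°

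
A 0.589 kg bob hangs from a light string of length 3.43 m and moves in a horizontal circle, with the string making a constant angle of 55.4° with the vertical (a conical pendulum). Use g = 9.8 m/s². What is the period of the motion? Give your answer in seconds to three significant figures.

2.80 s

r = L sinθ = 2.823 m. From T sinθ = mω²r and T cosθ = mg: tanθ = ω²r/g, so ω² = g tanθ / r = g/(L cosθ).
ω = √(g/(L cosθ)) = √(9.8/(3.43 × 0.5678)) = √5.032 = 2.243 rad/s.
Period = 2π/ω = 2.801 s.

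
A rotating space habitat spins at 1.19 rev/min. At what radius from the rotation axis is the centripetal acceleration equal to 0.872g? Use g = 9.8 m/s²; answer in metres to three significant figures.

550 m

ω = 1.19 rev/min × 2π/60 = 0.1246 rad/s.
a_c = ω²r = 0.872g ⇒ r = 0.872 × 9.8 / (0.1246)² = 8.546/0.01553 = 550.3 m.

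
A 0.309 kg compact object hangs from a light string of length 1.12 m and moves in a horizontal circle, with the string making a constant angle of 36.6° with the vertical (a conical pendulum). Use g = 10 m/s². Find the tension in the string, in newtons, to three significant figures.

3.85 N

Vertically the bob has no acceleration, so T cosθ = mg.
T = mg/cosθ = 0.309 × 10.0 / cos 36.6° = 3.090/0.8028 = 3.849 N.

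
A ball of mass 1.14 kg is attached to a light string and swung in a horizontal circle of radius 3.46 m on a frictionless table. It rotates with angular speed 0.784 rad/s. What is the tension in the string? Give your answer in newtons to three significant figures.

v = ωr = 0.784 × 3.46 = 2.713 m/s.
The tension is the only horizontal force, so it supplies the full centripetal force: T = m v²/r = 1.14 × (2.713)²/3.46 = 1.14 × 7.358/3.46 = 2.424 N.

2.42 N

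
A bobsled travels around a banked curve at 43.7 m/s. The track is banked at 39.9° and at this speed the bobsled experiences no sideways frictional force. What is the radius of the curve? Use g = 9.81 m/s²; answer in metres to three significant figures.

Frictionless banking: tanθ = v²/(rg), so r = v²/(g tanθ).
r = (43.7)²/(9.81 × tan 39.9°) = 1910/(9.81 × 0.8361) = 1910/8.202 = 232.8 m.

233 m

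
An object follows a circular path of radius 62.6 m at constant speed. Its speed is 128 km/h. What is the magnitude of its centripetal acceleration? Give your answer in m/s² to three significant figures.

20.2 m/s²

v = 128 km/h = 128/3.6 = 35.56 m/s.
a_c = v²/r = (35.56)²/62.6 = 1264/62.6 = 20.19 m/s².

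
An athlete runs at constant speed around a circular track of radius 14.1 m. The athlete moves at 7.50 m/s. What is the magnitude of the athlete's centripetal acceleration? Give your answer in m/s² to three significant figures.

a_c = v²/r = (7.500)²/14.1 = 56.25/14.1 = 3.989 m/s².

3.99 m/s²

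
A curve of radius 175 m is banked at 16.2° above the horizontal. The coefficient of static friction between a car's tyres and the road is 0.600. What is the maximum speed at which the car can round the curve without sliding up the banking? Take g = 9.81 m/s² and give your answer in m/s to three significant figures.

43.0 m/s

At the maximum speed, friction acts down the slope at its limiting value f = μN. Radially (horizontal, toward centre): N sinθ + μN cosθ = mv²/r. Vertically: N cosθ − μN sinθ = mg.
Dividing: v² = r g (sinθ + μcosθ)/(cosθ − μsinθ).
sinθ + μcosθ = 0.2790 + 0.600×0.9603 = 0.8552; cosθ − μsinθ = 0.9603 − 0.600×0.2790 = 0.7929.
v² = 175 × 9.81 × 0.8552/0.7929 = 1852 m²/s², so v = 43.03 m/s.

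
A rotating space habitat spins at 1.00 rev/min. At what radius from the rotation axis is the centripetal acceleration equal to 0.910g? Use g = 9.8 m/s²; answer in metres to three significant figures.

ω = 1.00 rev/min × 2π/60 = 0.1047 rad/s.
a_c = ω²r = 0.910g ⇒ r = 0.910 × 9.8 / (0.1047)² = 8.918/0.01097 = 813.2 m.

813 m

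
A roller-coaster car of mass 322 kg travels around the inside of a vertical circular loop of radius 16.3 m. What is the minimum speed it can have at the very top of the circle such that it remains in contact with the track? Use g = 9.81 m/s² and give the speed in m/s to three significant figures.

At the top, both weight mg and N point toward the centre: N + mg = mv²/r.
At minimum speed N → 0, so mg = mv_min²/r ⇒ v_min = √(g r) = √(9.81 × 16.3) = 12.65 m/s.

12.6 m/s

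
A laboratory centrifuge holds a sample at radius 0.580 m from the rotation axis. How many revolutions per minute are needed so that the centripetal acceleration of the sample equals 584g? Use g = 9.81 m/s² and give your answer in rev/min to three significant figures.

Require ω²r = 584g, so ω = √(584 × 9.81/0.580) = 99.39 rad/s.
In rev/min: ω × 60/(2π) = 99.39 × 60/(2π) = 949.1 rev/min.

949 rev/min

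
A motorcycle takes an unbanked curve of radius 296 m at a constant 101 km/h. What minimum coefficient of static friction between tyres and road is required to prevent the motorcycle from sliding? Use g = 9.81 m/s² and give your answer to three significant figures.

v = 101/3.6 = 28.06 m/s.
Friction provides the centripetal force: μ_s m g = m v²/r, so μ_s = v²/(g r) = (28.06)²/(9.81 × 296) = 787.1/2904 = 0.2711.

0.271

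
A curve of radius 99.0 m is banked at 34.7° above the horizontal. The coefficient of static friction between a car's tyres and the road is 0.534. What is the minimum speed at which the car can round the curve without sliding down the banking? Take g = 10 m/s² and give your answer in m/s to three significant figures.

10.7 m/s

At the minimum speed, friction acts up the slope at its limiting value f = μN. Radially (horizontal, toward centre): N sinθ − μN cosθ = mv²/r. Vertically: N cosθ + μN sinθ = mg.
Dividing: v² = r g (sinθ − μcosθ)/(cosθ + μsinθ).
sinθ − μcosθ = 0.5693 − 0.534×0.8221 = 0.1303; cosθ + μsinθ = 0.8221 + 0.534×0.5693 = 1.126.
v² = 99.0 × 10.0 × 0.1303/1.126 = 114.5 m²/s², so v = 10.70 m/s.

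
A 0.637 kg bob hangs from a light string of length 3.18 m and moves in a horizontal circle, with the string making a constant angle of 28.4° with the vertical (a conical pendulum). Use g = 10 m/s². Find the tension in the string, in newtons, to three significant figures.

7.24 N

Vertically the bob has no acceleration, so T cosθ = mg.
T = mg/cosθ = 0.637 × 10.0 / cos 28.4° = 6.370/0.8796 = 7.242 N.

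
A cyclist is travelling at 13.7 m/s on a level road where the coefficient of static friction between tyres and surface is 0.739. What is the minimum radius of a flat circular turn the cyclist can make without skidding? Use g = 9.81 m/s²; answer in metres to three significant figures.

25.9 m

At the limit, μ_s m g = m v²/r, so r_min = v²/(μ_s g) = (13.7)²/(0.739 × 9.81) = 187.7/7.250 = 25.89 m.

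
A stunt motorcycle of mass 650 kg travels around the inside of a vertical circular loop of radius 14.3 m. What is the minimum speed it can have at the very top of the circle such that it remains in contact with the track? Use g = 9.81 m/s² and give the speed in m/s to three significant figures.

At the top, both weight mg and N point toward the centre: N + mg = mv²/r.
At minimum speed N → 0, so mg = mv_min²/r ⇒ v_min = √(g r) = √(9.81 × 14.3) = 11.84 m/s.

11.8 m/s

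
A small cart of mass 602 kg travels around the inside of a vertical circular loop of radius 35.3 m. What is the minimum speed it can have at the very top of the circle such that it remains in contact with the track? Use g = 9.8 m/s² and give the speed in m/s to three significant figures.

18.6 m/s

At the highest point the centre is directly below, so both the weight and N act inward: N + mg = mv²/r.
At minimum speed N → 0, so mg = mv_min²/r ⇒ v_min = √(g r) = √(9.8 × 35.3) = 18.60 m/s.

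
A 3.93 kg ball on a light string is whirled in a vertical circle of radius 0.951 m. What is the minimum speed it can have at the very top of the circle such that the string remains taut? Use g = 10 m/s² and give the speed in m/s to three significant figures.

At the highest point the centre is directly below, so both the weight and T act inward: T + mg = mv²/r.
At minimum speed T → 0, so mg = mv_min²/r ⇒ v_min = √(g r) = √(10.0 × 0.951) = 3.084 m/s.

3.08 m/s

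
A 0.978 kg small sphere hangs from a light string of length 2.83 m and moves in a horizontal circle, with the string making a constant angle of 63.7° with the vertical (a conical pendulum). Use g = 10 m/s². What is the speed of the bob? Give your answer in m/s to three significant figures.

The radius of the circle is r = L sinθ = 2.83 × sin 63.7° = 2.537 m.
Horizontally T sinθ = mv²/r and vertically T cosθ = mg, so tanθ = v²/(rg).
v = √(r g tanθ) = √(2.537 × 10.0 × 2.023) = √51.33 = 7.165 m/s.

7.16 m/s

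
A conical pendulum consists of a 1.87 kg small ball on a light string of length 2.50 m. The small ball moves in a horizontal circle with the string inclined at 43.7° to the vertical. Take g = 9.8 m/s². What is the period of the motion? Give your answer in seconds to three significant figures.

r = L sinθ = 1.727 m. From T sinθ = mω²r and T cosθ = mg: tanθ = ω²r/g, so ω² = g tanθ / r = g/(L cosθ).
ω = √(g/(L cosθ)) = √(9.8/(2.50 × 0.7230)) = √5.422 = 2.329 rad/s.
Period = 2π/ω = 2.698 s.

2.70 s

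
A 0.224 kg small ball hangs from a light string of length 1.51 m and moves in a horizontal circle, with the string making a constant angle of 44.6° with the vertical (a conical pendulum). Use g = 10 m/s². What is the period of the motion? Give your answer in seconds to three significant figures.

r = L sinθ = 1.060 m. From T sinθ = mω²r and T cosθ = mg: tanθ = ω²r/g, so ω² = g tanθ / r = g/(L cosθ).
ω = √(g/(L cosθ)) = √(10.0/(1.51 × 0.7120)) = √9.301 = 3.050 rad/s.
Period = 2π/ω = 2.060 s.

2.06 s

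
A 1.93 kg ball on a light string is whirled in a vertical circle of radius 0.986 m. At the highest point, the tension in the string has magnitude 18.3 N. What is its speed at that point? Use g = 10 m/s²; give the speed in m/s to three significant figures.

4.38 m/s

At the top, T + mg = mv²/r, so v = √(r(T/m + g)) = √(0.986 × (18.3/1.93 + 10.0)) = √(0.986 × 19.48) = √19.21 = 4.383 m/s.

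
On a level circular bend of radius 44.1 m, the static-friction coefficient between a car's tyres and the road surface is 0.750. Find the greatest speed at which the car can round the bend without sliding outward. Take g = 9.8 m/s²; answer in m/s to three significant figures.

18.0 m/s

The only inward force on a level bend is static friction, so at the limit f_s = μ_s N = μ_s m g = m v²/r.
Mass cancels: v_max = √(μ_s g r) = √(0.750 × 9.8 × 44.1) = √324.1 = 18.00 m/s.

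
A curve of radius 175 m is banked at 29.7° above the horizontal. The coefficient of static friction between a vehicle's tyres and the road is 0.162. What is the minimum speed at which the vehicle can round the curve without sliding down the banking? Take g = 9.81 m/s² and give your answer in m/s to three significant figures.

25.3 m/s

At the minimum speed, friction acts up the slope at its limiting value f = μN. Radially (horizontal, toward centre): N sinθ − μN cosθ = mv²/r. Vertically: N cosθ + μN sinθ = mg.
Dividing: v² = r g (sinθ − μcosθ)/(cosθ + μsinθ).
sinθ − μcosθ = 0.4955 − 0.162×0.8686 = 0.3547; cosθ + μsinθ = 0.8686 + 0.162×0.4955 = 0.9489.
v² = 175 × 9.81 × 0.3547/0.9489 = 641.8 m²/s², so v = 25.33 m/s.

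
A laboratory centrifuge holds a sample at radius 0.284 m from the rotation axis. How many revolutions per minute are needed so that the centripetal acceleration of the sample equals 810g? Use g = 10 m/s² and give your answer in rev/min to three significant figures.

Require ω²r = 810g, so ω = √(810 × 10.0/0.284) = 168.9 rad/s.
In rev/min: ω × 60/(2π) = 168.9 × 60/(2π) = 1613 rev/min.

1610 rev/min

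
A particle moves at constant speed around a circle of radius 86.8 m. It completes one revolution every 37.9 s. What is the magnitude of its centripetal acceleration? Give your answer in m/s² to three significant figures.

v = 2πr/T = 2π × 86.8/37.9 = 14.39 m/s.
a_c = v²/r = (14.39)²/86.8 = 207.1/86.8 = 2.386 m/s².

2.39 m/s²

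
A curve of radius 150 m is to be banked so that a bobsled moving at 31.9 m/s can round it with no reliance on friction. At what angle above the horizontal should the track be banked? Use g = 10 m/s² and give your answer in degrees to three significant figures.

With no friction, the horizontal component of the normal force provides the centripetal force: N sinθ = mv²/r, while N cosθ = mg vertically.
Dividing: tanθ = v²/(r g) = (31.9)²/(150 × 10.0) = 1018/1500 = 0.6784.
θ = arctan(0.6784) = 34.15°.

34.2°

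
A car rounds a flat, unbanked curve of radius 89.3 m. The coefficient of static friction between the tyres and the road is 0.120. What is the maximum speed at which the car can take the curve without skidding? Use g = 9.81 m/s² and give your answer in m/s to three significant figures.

The only inward force on a level bend is static friction, so at the limit f_s = μ_s N = μ_s m g = m v²/r.
Mass cancels: v_max = √(μ_s g r) = √(0.120 × 9.81 × 89.3) = √105.1 = 10.25 m/s.

10.3 m/s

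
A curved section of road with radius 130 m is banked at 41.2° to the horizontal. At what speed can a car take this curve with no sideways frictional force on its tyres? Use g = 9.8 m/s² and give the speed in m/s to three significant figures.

On a frictionless banked curve, N sinθ = mv²/r and N cosθ = mg, so tanθ = v²/(rg).
v = √(r g tanθ) = √(130 × 9.8 × tan 41.2°) = √(130 × 9.8 × 0.8754) = √1115 = 33.40 m/s.

33.4 m/s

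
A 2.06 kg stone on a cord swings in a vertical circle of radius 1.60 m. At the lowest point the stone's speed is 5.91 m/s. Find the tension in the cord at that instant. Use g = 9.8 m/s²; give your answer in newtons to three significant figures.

65.2 N

At the lowest point, T points up (toward the centre) and the weight mg points down (away from the centre), so the net inward force is T − mg = mv²/r.
T = m(v²/r + g) = 2.06 × ((5.91)²/1.60 + 9.8) = 2.06 × (21.83 + 9.8) = 2.06 × 31.63 = 65.16 N.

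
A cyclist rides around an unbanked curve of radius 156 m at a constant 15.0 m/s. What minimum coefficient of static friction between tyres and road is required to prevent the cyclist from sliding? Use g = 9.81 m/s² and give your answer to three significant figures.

0.147

Friction provides the centripetal force: μ_s m g = m v²/r, so μ_s = v²/(g r) = (15.00)²/(9.81 × 156) = 225.0/1530 = 0.1470.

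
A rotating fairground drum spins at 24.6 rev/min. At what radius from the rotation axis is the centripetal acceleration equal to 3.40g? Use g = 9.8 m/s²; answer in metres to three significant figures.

ω = 24.6 rev/min × 2π/60 = 2.576 rad/s.
a_c = ω²r = 3.40g ⇒ r = 3.40 × 9.8 / (2.576)² = 33.32/6.636 = 5.021 m.

5.02 m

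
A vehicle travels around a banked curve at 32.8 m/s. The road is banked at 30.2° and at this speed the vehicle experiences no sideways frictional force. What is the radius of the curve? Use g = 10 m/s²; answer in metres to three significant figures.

Frictionless banking: tanθ = v²/(rg), so r = v²/(g tanθ).
r = (32.8)²/(10.0 × tan 30.2°) = 1076/(10.0 × 0.5820) = 1076/5.820 = 184.8 m.

185 m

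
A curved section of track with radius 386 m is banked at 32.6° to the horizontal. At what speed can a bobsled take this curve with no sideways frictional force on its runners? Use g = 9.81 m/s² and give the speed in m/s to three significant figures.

On a frictionless banked curve, N sinθ = mv²/r and N cosθ = mg, so tanθ = v²/(rg).
v = √(r g tanθ) = √(386 × 9.81 × tan 32.6°) = √(386 × 9.81 × 0.6395) = √2422 = 49.21 m/s.

49.2 m/s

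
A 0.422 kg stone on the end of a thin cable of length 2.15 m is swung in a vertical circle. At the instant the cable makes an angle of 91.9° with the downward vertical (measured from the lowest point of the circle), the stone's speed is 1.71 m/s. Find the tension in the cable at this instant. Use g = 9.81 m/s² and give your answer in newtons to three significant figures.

0.437 N

Take the radial direction toward the centre of the circle as positive. The component of the weight along the string toward the centre is −mg cos φ (φ measured from the bottom), so Newton's second law along the string gives T − mg cos φ = m v²/r.
cos 91.9° = -0.03316, so T = m(v²/r + g cos φ) = 0.422 × ((1.71)²/2.15 + 9.81 × -0.03316) = 0.422 × (1.360 + (-0.3253)) = 0.422 × 1.035 = 0.4367 N.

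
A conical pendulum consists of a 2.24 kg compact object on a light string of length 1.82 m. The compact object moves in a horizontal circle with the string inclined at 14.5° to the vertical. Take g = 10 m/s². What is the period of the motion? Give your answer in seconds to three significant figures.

r = L sinθ = 0.4557 m. From T sinθ = mω²r and T cosθ = mg: tanθ = ω²r/g, so ω² = g tanθ / r = g/(L cosθ).
ω = √(g/(L cosθ)) = √(10.0/(1.82 × 0.9681)) = √5.675 = 2.382 rad/s.
Period = 2π/ω = 2.637 s.

2.64 s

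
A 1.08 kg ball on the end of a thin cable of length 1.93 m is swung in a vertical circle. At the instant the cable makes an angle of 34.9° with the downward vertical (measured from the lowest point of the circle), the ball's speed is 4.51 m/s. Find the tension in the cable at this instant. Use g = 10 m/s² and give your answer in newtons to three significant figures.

20.2 N

Take the radial direction toward the centre of the circle as positive. The component of the weight along the string toward the centre is −mg cos φ (φ measured from the bottom), so Newton's second law along the string gives T − mg cos φ = m v²/r.
cos 34.9° = 0.8202, so T = m(v²/r + g cos φ) = 1.08 × ((4.51)²/1.93 + 10.0 × 0.8202) = 1.08 × (10.54 + (8.202)) = 1.08 × 18.74 = 20.24 N.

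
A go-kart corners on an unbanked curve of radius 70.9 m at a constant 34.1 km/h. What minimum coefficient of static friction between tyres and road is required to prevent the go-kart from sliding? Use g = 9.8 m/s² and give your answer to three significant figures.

0.129

v = 34.1/3.6 = 9.472 m/s.
Friction provides the centripetal force: μ_s m g = m v²/r, so μ_s = v²/(g r) = (9.472)²/(9.8 × 70.9) = 89.72/694.8 = 0.1291.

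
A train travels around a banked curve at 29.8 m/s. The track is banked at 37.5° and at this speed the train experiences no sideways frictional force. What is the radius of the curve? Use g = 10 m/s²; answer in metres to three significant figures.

116 m

Frictionless banking: tanθ = v²/(rg), so r = v²/(g tanθ).
r = (29.8)²/(10.0 × tan 37.5°) = 888.0/(10.0 × 0.7673) = 888.0/7.673 = 115.7 m.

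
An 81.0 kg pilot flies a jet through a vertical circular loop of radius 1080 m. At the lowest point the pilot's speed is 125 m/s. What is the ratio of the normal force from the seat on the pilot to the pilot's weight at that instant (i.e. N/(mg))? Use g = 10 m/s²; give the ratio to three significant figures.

At the bottom, N − mg = mv²/r, so N = m(v²/r + g) and N/(mg) = v²/(rg) + 1 = (125)²/(1080 × 10.0) + 1 = 1.447 + 1 = 2.447.

2.45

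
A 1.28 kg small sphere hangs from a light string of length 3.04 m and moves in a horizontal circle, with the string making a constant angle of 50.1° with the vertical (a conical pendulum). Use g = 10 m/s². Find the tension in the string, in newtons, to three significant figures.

Vertically the bob has no acceleration, so T cosθ = mg.
T = mg/cosθ = 1.28 × 10.0 / cos 50.1° = 12.80/0.6414 = 19.95 N.

20.0 N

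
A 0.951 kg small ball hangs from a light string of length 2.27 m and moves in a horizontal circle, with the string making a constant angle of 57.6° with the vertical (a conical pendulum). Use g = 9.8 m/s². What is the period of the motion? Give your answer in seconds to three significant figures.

2.21 s

r = L sinθ = 1.917 m. From T sinθ = mω²r and T cosθ = mg: tanθ = ω²r/g, so ω² = g tanθ / r = g/(L cosθ).
ω = √(g/(L cosθ)) = √(9.8/(2.27 × 0.5358)) = √8.057 = 2.838 rad/s.
Period = 2π/ω = 2.214 s.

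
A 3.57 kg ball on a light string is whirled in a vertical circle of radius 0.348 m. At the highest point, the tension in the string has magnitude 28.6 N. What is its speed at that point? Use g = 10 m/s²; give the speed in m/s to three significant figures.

2.50 m/s

At the top, T + mg = mv²/r, so v = √(r(T/m + g)) = √(0.348 × (28.6/3.57 + 10.0)) = √(0.348 × 18.01) = √6.268 = 2.504 m/s.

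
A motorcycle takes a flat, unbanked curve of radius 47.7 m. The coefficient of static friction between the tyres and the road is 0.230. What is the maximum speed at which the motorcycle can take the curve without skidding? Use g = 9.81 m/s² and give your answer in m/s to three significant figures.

On a flat curve, static friction is the only horizontal force, so it must supply the full centripetal force: μ_s m g = m v²/r.
Mass cancels: v_max = √(μ_s g r) = √(0.230 × 9.81 × 47.7) = √107.6 = 10.37 m/s.

10.4 m/s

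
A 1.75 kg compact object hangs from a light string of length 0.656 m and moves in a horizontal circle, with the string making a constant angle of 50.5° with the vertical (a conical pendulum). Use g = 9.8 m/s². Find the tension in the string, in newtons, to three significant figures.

Vertically the bob has no acceleration, so T cosθ = mg.
T = mg/cosθ = 1.75 × 9.8 / cos 50.5° = 17.15/0.6361 = 26.96 N.

27.0 N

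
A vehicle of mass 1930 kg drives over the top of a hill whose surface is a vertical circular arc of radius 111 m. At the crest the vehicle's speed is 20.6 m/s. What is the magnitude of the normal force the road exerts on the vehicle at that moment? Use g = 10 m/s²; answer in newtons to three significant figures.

11900 N

At the crest the centripetal acceleration points downward (toward the centre of the arc), so mg − N = mv²/r.
N = m(g − v²/r) = 1930 × (10.0 − (20.6)²/111) = 1930 × (10.0 − 3.823) = 1930 × 6.177 = 11920 N.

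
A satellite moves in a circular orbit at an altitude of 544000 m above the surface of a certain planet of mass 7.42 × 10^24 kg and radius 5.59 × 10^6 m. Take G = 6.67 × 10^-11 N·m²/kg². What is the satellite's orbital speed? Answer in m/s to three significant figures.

Orbital radius r = R + h = 5.59 × 10^6 + 544000 = 6.134 × 10^6 m.
Gravity supplies the centripetal force: G M m / r² = m v² / r, so v = √(GM/r).
v = √(6.67 × 10^-11 × 7.42 × 10^24 / 6.134 × 10^6) = √(8.068 × 10^7) = 8982 m/s.

8980 m/s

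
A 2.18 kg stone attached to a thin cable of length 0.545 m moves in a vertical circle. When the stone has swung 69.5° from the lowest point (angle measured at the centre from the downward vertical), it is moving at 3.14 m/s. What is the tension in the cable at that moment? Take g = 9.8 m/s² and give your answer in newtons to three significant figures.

Take the radial direction toward the centre of the circle as positive. The component of the weight along the string toward the centre is −mg cos φ (φ measured from the bottom), so Newton's second law along the string gives T − mg cos φ = m v²/r.
cos 69.5° = 0.3502, so T = m(v²/r + g cos φ) = 2.18 × ((3.14)²/0.545 + 9.8 × 0.3502) = 2.18 × (18.09 + (3.432)) = 2.18 × 21.52 = 46.92 N.

46.9 N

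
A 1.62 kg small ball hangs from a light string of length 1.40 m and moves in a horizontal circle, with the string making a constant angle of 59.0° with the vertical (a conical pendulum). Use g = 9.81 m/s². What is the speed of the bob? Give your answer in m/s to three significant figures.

4.43 m/s

The radius of the circle is r = L sinθ = 1.40 × sin 59.0° = 1.200 m.
Horizontally T sinθ = mv²/r and vertically T cosθ = mg, so tanθ = v²/(rg).
v = √(r g tanθ) = √(1.200 × 9.81 × 1.664) = √19.59 = 4.426 m/s.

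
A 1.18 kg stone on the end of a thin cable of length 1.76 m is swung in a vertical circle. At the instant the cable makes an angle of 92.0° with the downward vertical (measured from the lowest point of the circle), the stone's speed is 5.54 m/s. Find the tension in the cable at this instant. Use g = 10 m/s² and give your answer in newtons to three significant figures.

20.2 N

Take the radial direction toward the centre of the circle as positive. The component of the weight along the string toward the centre is −mg cos φ (φ measured from the bottom), so Newton's second law along the string gives T − mg cos φ = m v²/r.
cos 92.0° = -0.03490, so T = m(v²/r + g cos φ) = 1.18 × ((5.54)²/1.76 + 10.0 × -0.03490) = 1.18 × (17.44 + (-0.3490)) = 1.18 × 17.09 = 20.17 N.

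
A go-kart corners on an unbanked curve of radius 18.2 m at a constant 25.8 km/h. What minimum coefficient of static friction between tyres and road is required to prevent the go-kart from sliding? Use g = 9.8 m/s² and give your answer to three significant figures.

v = 25.8/3.6 = 7.167 m/s.
Friction provides the centripetal force: μ_s m g = m v²/r, so μ_s = v²/(g r) = (7.167)²/(9.8 × 18.2) = 51.36/178.4 = 0.2880.

0.288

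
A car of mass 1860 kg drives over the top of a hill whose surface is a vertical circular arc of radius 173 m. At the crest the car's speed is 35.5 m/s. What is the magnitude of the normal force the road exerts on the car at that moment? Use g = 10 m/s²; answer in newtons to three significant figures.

5050 N

At the crest the centripetal acceleration points downward (toward the centre of the arc), so mg − N = mv²/r.
N = m(g − v²/r) = 1860 × (10.0 − (35.5)²/173) = 1860 × (10.0 − 7.285) = 1860 × 2.715 = 5050 N.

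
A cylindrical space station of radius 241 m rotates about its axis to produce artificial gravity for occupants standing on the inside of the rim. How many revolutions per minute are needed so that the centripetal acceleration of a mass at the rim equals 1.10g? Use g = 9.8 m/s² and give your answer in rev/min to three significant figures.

2.02 rev/min

Require ω²r = 1.10g, so ω = √(1.10 × 9.8/241) = 0.2115 rad/s.
In rev/min: ω × 60/(2π) = 0.2115 × 60/(2π) = 2.020 rev/min.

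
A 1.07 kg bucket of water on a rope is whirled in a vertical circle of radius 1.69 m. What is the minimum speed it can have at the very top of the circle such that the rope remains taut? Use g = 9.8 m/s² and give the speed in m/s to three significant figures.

4.07 m/s

At the highest point the centre is directly below, so both the weight and T act inward: T + mg = mv²/r.
At minimum speed T → 0, so mg = mv_min²/r ⇒ v_min = √(g r) = √(9.8 × 1.69) = 4.070 m/s.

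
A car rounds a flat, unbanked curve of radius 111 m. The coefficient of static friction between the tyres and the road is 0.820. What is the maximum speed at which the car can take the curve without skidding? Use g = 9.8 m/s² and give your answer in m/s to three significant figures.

29.9 m/s

Friction provides the centripetal force on a flat curve. At maximum speed it is at its limiting value: μ_s m g = m v²/r.
Mass cancels: v_max = √(μ_s g r) = √(0.820 × 9.8 × 111) = √892.0 = 29.87 m/s.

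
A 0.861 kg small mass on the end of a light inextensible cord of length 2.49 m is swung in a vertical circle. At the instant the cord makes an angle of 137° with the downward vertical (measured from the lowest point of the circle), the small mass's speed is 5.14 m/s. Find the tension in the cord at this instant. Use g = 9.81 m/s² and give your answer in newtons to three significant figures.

2.96 N

Take the radial direction toward the centre of the circle as positive. The component of the weight along the string toward the centre is −mg cos φ (φ measured from the bottom), so Newton's second law along the string gives T − mg cos φ = m v²/r.
cos 137° = -0.7314, so T = m(v²/r + g cos φ) = 0.861 × ((5.14)²/2.49 + 9.81 × -0.7314) = 0.861 × (10.61 + (-7.175)) = 0.861 × 3.436 = 2.958 N.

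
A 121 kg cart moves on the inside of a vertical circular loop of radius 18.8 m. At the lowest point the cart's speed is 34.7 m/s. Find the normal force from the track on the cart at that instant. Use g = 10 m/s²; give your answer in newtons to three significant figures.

8960 N

At the lowest point, N points up (toward the centre) and the weight mg points down (away from the centre), so the net inward force is N − mg = mv²/r.
N = m(v²/r + g) = 121 × ((34.7)²/18.8 + 10.0) = 121 × (64.05 + 10.0) = 121 × 74.05 = 8960 N.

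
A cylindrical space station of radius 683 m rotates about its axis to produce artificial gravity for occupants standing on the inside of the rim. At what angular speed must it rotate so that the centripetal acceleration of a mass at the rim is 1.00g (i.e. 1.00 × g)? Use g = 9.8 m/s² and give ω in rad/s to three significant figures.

0.120 rad/s

Centripetal acceleration a_c = ω²r. Setting ω²r = 1.00g:
ω = √(1.00g / r) = √(1.00 × 9.8 / 683) = √0.01435 = 0.1198 rad/s.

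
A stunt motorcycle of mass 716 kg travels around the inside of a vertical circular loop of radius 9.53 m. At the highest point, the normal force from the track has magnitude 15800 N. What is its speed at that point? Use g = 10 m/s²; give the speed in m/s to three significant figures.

At the top, N + mg = mv²/r, so v = √(r(N/m + g)) = √(9.53 × (15800/716 + 10.0)) = √(9.53 × 32.07) = √305.6 = 17.48 m/s.

17.5 m/s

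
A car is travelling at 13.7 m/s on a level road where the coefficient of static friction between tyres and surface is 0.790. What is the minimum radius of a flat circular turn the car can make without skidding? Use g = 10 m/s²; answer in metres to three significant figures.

23.8 m

At the limit, μ_s m g = m v²/r, so r_min = v²/(μ_s g) = (13.7)²/(0.790 × 10.0) = 187.7/7.900 = 23.76 m.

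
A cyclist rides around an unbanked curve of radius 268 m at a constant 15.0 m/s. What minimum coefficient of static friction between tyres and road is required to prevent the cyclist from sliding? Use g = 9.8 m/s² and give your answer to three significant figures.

Friction provides the centripetal force: μ_s m g = m v²/r, so μ_s = v²/(g r) = (15.00)²/(9.8 × 268) = 225.0/2626 = 0.08567.

0.0857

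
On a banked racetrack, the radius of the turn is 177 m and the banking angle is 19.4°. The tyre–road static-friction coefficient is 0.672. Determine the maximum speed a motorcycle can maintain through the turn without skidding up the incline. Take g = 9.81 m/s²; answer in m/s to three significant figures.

48.3 m/s

At the maximum speed, friction acts down the slope at its limiting value f = μN. Radially (horizontal, toward centre): N sinθ + μN cosθ = mv²/r. Vertically: N cosθ − μN sinθ = mg.
Dividing: v² = r g (sinθ + μcosθ)/(cosθ − μsinθ).
sinθ + μcosθ = 0.3322 + 0.672×0.9432 = 0.9660; cosθ − μsinθ = 0.9432 − 0.672×0.3322 = 0.7200.
v² = 177 × 9.81 × 0.9660/0.7200 = 2330 m²/s², so v = 48.27 m/s.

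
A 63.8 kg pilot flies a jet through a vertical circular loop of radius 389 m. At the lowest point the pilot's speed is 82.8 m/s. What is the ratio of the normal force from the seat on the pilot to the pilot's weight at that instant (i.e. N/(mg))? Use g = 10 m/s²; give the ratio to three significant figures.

2.76

At the bottom, N − mg = mv²/r, so N = m(v²/r + g) and N/(mg) = v²/(rg) + 1 = (82.8)²/(389 × 10.0) + 1 = 1.762 + 1 = 2.762.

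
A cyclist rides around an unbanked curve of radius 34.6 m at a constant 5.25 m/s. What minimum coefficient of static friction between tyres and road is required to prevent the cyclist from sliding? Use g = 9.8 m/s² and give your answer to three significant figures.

Friction provides the centripetal force: μ_s m g = m v²/r, so μ_s = v²/(g r) = (5.250)²/(9.8 × 34.6) = 27.56/339.1 = 0.08129.

0.0813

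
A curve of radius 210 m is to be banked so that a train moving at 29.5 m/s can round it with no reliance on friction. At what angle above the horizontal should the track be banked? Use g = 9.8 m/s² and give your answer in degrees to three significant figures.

22.9°

For a frictionless banked turn: horizontally N sinθ = mv²/r and vertically N cosθ = mg.
Dividing: tanθ = v²/(r g) = (29.5)²/(210 × 9.8) = 870.2/2058 = 0.4229.
θ = arctan(0.4229) = 22.92°.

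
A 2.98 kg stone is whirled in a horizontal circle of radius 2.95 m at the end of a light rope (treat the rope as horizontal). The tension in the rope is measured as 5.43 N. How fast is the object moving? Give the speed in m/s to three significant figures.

T = m v²/r ⇒ v = √(T r / m) = √(5.43 × 2.95 / 2.98) = √5.375 = 2.318 m/s.

2.32 m/s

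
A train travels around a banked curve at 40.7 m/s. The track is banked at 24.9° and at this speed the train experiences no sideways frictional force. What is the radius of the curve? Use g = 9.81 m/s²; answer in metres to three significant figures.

364 m

Frictionless banking: tanθ = v²/(rg), so r = v²/(g tanθ).
r = (40.7)²/(9.81 × tan 24.9°) = 1656/(9.81 × 0.4642) = 1656/4.554 = 363.8 m.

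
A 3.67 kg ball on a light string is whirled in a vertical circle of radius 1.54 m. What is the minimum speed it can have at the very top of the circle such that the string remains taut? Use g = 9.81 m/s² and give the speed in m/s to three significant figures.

3.89 m/s

At the top, both weight mg and T point toward the centre: T + mg = mv²/r.
At minimum speed T → 0, so mg = mv_min²/r ⇒ v_min = √(g r) = √(9.81 × 1.54) = 3.887 m/s.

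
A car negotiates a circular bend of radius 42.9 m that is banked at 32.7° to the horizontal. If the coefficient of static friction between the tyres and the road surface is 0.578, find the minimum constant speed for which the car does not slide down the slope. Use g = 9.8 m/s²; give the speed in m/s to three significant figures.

4.43 m/s

At the minimum speed, friction acts up the slope at its limiting value f = μN. Radially (horizontal, toward centre): N sinθ − μN cosθ = mv²/r. Vertically: N cosθ + μN sinθ = mg.
Dividing: v² = r g (sinθ − μcosθ)/(cosθ + μsinθ).
sinθ − μcosθ = 0.5402 − 0.578×0.8415 = 0.05385; cosθ + μsinθ = 0.8415 + 0.578×0.5402 = 1.154.
v² = 42.9 × 9.8 × 0.05385/1.154 = 19.62 m²/s², so v = 4.430 m/s.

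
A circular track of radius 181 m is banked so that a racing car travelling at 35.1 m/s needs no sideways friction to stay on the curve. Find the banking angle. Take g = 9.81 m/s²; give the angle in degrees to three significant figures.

With no friction, the horizontal component of the normal force provides the centripetal force: N sinθ = mv²/r, while N cosθ = mg vertically.
Dividing: tanθ = v²/(r g) = (35.1)²/(181 × 9.81) = 1232/1776 = 0.6939.
θ = arctan(0.6939) = 34.75°.

34.8°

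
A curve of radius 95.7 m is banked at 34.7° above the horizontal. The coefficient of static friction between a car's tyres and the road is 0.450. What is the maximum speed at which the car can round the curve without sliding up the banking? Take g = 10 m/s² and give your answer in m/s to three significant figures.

At the maximum speed, friction acts down the slope at its limiting value f = μN. Radially (horizontal, toward centre): N sinθ + μN cosθ = mv²/r. Vertically: N cosθ − μN sinθ = mg.
Dividing: v² = r g (sinθ + μcosθ)/(cosθ − μsinθ).
sinθ + μcosθ = 0.5693 + 0.450×0.8221 = 0.9392; cosθ − μsinθ = 0.8221 − 0.450×0.5693 = 0.5660.
v² = 95.7 × 10.0 × 0.9392/0.5660 = 1588 m²/s², so v = 39.85 m/s.

39.9 m/s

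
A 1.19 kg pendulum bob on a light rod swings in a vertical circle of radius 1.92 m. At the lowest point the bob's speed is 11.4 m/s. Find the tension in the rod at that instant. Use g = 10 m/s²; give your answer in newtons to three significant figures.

92.4 N

At the lowest point, T points up (toward the centre) and the weight mg points down (away from the centre), so the net inward force is T − mg = mv²/r.
T = m(v²/r + g) = 1.19 × ((11.4)²/1.92 + 10.0) = 1.19 × (67.69 + 10.0) = 1.19 × 77.69 = 92.45 N.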